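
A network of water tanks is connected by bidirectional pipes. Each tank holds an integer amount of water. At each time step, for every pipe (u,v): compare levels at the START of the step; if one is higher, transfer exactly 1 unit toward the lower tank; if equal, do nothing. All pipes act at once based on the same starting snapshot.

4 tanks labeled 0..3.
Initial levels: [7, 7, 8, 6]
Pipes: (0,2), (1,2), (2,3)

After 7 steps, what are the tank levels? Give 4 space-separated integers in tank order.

Answer: 8 8 5 7

Derivation:
Step 1: flows [2->0,2->1,2->3] -> levels [8 8 5 7]
Step 2: flows [0->2,1->2,3->2] -> levels [7 7 8 6]
  -> period-2 cycle: step 2 state = step 0 state
  -> state at step 7: (7-0) mod 2 = 1, same as step 1 -> [8 8 5 7]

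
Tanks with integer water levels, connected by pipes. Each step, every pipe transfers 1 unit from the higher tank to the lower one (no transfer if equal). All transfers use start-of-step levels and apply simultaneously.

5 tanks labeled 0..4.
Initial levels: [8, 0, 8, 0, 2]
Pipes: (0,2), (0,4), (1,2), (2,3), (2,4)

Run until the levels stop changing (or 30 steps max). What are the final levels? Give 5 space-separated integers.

Step 1: flows [0=2,0->4,2->1,2->3,2->4] -> levels [7 1 5 1 4]
Step 2: flows [0->2,0->4,2->1,2->3,2->4] -> levels [5 2 3 2 6]
Step 3: flows [0->2,4->0,2->1,2->3,4->2] -> levels [5 3 3 3 4]
Step 4: flows [0->2,0->4,1=2,2=3,4->2] -> levels [3 3 5 3 4]
Step 5: flows [2->0,4->0,2->1,2->3,2->4] -> levels [5 4 1 4 4]
Step 6: flows [0->2,0->4,1->2,3->2,4->2] -> levels [3 3 5 3 4]
  -> period-2 cycle: step 6 state = step 4 state; never stabilizes
  -> state at step 30: (30-4) mod 2 = 0, same as step 4 -> [3 3 5 3 4]

Answer: 3 3 5 3 4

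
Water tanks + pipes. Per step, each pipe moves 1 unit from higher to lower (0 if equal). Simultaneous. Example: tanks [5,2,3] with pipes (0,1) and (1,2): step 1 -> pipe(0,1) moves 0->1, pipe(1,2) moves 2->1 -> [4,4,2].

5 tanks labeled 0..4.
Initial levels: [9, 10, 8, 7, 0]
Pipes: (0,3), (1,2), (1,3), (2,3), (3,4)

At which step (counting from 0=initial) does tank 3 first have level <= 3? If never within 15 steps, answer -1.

Step 1: flows [0->3,1->2,1->3,2->3,3->4] -> levels [8 8 8 9 1]
Step 2: flows [3->0,1=2,3->1,3->2,3->4] -> levels [9 9 9 5 2]
Step 3: flows [0->3,1=2,1->3,2->3,3->4] -> levels [8 8 8 7 3]
Step 4: flows [0->3,1=2,1->3,2->3,3->4] -> levels [7 7 7 9 4]
Step 5: flows [3->0,1=2,3->1,3->2,3->4] -> levels [8 8 8 5 5]
Step 6: flows [0->3,1=2,1->3,2->3,3=4] -> levels [7 7 7 8 5]
Step 7: flows [3->0,1=2,3->1,3->2,3->4] -> levels [8 8 8 4 6]
Step 8: flows [0->3,1=2,1->3,2->3,4->3] -> levels [7 7 7 8 5]
  -> period-2 cycle (repeats step 6); tank 3 never drops to <=3
Tank 3 never reaches <=3 within 15 steps

Answer: -1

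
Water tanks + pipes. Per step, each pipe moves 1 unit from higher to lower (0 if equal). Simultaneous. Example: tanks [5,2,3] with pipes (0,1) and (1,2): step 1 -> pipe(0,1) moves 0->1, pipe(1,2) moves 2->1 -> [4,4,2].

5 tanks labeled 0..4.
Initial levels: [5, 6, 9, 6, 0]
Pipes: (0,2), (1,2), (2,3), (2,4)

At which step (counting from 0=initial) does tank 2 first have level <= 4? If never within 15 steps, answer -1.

Step 1: flows [2->0,2->1,2->3,2->4] -> levels [6 7 5 7 1]
Step 2: flows [0->2,1->2,3->2,2->4] -> levels [5 6 7 6 2]
Step 3: flows [2->0,2->1,2->3,2->4] -> levels [6 7 3 7 3]
Tank 2 first reaches <=4 at step 3

Answer: 3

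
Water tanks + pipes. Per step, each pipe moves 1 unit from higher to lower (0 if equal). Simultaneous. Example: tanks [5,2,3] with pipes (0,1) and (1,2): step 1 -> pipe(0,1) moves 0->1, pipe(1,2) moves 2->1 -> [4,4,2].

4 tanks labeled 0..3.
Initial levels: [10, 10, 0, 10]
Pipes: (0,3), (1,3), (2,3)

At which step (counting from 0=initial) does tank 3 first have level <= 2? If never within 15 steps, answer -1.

Answer: -1

Derivation:
Step 1: flows [0=3,1=3,3->2] -> levels [10 10 1 9]
Step 2: flows [0->3,1->3,3->2] -> levels [9 9 2 10]
Step 3: flows [3->0,3->1,3->2] -> levels [10 10 3 7]
Step 4: flows [0->3,1->3,3->2] -> levels [9 9 4 8]
Step 5: flows [0->3,1->3,3->2] -> levels [8 8 5 9]
Step 6: flows [3->0,3->1,3->2] -> levels [9 9 6 6]
Step 7: flows [0->3,1->3,2=3] -> levels [8 8 6 8]
Step 8: flows [0=3,1=3,3->2] -> levels [8 8 7 7]
Step 9: flows [0->3,1->3,2=3] -> levels [7 7 7 9]
Step 10: flows [3->0,3->1,3->2] -> levels [8 8 8 6]
Step 11: flows [0->3,1->3,2->3] -> levels [7 7 7 9]
  -> period-2 cycle (repeats step 9); tank 3 never drops to <=2
Tank 3 never reaches <=2 within 15 steps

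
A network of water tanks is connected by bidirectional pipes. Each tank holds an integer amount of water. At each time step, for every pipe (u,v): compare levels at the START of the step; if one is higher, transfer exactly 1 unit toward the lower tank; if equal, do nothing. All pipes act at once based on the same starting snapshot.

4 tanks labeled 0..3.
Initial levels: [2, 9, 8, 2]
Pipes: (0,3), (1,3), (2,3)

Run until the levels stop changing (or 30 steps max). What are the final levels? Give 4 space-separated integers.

Step 1: flows [0=3,1->3,2->3] -> levels [2 8 7 4]
Step 2: flows [3->0,1->3,2->3] -> levels [3 7 6 5]
Step 3: flows [3->0,1->3,2->3] -> levels [4 6 5 6]
Step 4: flows [3->0,1=3,3->2] -> levels [5 6 6 4]
Step 5: flows [0->3,1->3,2->3] -> levels [4 5 5 7]
Step 6: flows [3->0,3->1,3->2] -> levels [5 6 6 4]
  -> period-2 cycle: step 6 state = step 4 state; never stabilizes
  -> state at step 30: (30-4) mod 2 = 0, same as step 4 -> [5 6 6 4]

Answer: 5 6 6 4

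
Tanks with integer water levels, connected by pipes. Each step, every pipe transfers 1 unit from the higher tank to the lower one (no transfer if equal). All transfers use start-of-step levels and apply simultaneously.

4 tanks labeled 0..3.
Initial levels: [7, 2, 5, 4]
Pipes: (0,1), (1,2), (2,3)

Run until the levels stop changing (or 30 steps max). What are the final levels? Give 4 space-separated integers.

Answer: 5 4 5 4

Derivation:
Step 1: flows [0->1,2->1,2->3] -> levels [6 4 3 5]
Step 2: flows [0->1,1->2,3->2] -> levels [5 4 5 4]
Step 3: flows [0->1,2->1,2->3] -> levels [4 6 3 5]
Step 4: flows [1->0,1->2,3->2] -> levels [5 4 5 4]
  -> period-2 cycle: step 4 state = step 2 state; never stabilizes
  -> state at step 30: (30-2) mod 2 = 0, same as step 2 -> [5 4 5 4]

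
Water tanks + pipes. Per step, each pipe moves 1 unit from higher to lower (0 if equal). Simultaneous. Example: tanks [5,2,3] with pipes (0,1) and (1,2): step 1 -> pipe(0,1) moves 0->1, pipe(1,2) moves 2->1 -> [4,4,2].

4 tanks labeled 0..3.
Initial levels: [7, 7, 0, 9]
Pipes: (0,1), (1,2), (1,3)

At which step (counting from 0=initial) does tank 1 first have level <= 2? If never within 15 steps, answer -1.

Answer: -1

Derivation:
Step 1: flows [0=1,1->2,3->1] -> levels [7 7 1 8]
Step 2: flows [0=1,1->2,3->1] -> levels [7 7 2 7]
Step 3: flows [0=1,1->2,1=3] -> levels [7 6 3 7]
Step 4: flows [0->1,1->2,3->1] -> levels [6 7 4 6]
Step 5: flows [1->0,1->2,1->3] -> levels [7 4 5 7]
Step 6: flows [0->1,2->1,3->1] -> levels [6 7 4 6]
  -> period-2 cycle (repeats step 4); tank 1 never drops to <=2
Tank 1 never reaches <=2 within 15 steps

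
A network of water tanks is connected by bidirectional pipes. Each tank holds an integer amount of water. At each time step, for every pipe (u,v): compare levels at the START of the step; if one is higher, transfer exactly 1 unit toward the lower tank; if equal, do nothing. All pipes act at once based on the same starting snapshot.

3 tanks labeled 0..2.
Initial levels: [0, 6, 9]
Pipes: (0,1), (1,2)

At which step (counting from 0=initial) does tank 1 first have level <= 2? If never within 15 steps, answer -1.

Answer: -1

Derivation:
Step 1: flows [1->0,2->1] -> levels [1 6 8]
Step 2: flows [1->0,2->1] -> levels [2 6 7]
Step 3: flows [1->0,2->1] -> levels [3 6 6]
Step 4: flows [1->0,1=2] -> levels [4 5 6]
Step 5: flows [1->0,2->1] -> levels [5 5 5]
Step 6: flows [0=1,1=2] -> levels [5 5 5]
  -> stable; tank 1 stays at 5 > 2
Tank 1 never reaches <=2 within 15 steps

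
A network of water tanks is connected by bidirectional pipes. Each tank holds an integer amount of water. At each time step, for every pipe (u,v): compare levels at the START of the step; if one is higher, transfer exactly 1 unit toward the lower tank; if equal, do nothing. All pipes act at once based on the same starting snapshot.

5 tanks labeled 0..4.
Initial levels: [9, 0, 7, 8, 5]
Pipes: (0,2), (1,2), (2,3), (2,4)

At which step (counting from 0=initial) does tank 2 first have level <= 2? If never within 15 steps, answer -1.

Step 1: flows [0->2,2->1,3->2,2->4] -> levels [8 1 7 7 6]
Step 2: flows [0->2,2->1,2=3,2->4] -> levels [7 2 6 7 7]
Step 3: flows [0->2,2->1,3->2,4->2] -> levels [6 3 8 6 6]
Step 4: flows [2->0,2->1,2->3,2->4] -> levels [7 4 4 7 7]
Step 5: flows [0->2,1=2,3->2,4->2] -> levels [6 4 7 6 6]
Step 6: flows [2->0,2->1,2->3,2->4] -> levels [7 5 3 7 7]
Step 7: flows [0->2,1->2,3->2,4->2] -> levels [6 4 7 6 6]
  -> period-2 cycle (repeats step 5); tank 2 never drops to <=2
Tank 2 never reaches <=2 within 15 steps

Answer: -1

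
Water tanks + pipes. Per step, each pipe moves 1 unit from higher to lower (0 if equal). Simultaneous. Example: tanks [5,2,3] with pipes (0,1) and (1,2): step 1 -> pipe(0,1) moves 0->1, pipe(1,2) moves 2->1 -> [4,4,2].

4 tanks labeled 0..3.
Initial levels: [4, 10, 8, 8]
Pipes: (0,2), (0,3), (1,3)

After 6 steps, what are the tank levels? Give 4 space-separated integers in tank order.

Answer: 8 8 7 7

Derivation:
Step 1: flows [2->0,3->0,1->3] -> levels [6 9 7 8]
Step 2: flows [2->0,3->0,1->3] -> levels [8 8 6 8]
Step 3: flows [0->2,0=3,1=3] -> levels [7 8 7 8]
Step 4: flows [0=2,3->0,1=3] -> levels [8 8 7 7]
Step 5: flows [0->2,0->3,1->3] -> levels [6 7 8 9]
Step 6: flows [2->0,3->0,3->1] -> levels [8 8 7 7]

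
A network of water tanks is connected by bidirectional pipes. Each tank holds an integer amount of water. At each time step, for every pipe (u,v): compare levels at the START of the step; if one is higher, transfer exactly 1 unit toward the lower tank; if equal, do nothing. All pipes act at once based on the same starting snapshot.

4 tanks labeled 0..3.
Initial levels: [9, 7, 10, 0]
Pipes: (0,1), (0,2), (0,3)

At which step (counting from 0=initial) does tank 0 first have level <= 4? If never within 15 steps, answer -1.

Answer: -1

Derivation:
Step 1: flows [0->1,2->0,0->3] -> levels [8 8 9 1]
Step 2: flows [0=1,2->0,0->3] -> levels [8 8 8 2]
Step 3: flows [0=1,0=2,0->3] -> levels [7 8 8 3]
Step 4: flows [1->0,2->0,0->3] -> levels [8 7 7 4]
Step 5: flows [0->1,0->2,0->3] -> levels [5 8 8 5]
Step 6: flows [1->0,2->0,0=3] -> levels [7 7 7 5]
Step 7: flows [0=1,0=2,0->3] -> levels [6 7 7 6]
Step 8: flows [1->0,2->0,0=3] -> levels [8 6 6 6]
Step 9: flows [0->1,0->2,0->3] -> levels [5 7 7 7]
Step 10: flows [1->0,2->0,3->0] -> levels [8 6 6 6]
  -> period-2 cycle (repeats step 8); tank 0 never drops to <=4
Tank 0 never reaches <=4 within 15 steps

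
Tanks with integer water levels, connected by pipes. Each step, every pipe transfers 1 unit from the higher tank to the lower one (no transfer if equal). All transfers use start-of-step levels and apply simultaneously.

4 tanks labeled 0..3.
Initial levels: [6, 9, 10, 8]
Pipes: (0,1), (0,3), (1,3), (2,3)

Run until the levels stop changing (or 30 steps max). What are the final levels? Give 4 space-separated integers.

Answer: 8 9 9 7

Derivation:
Step 1: flows [1->0,3->0,1->3,2->3] -> levels [8 7 9 9]
Step 2: flows [0->1,3->0,3->1,2=3] -> levels [8 9 9 7]
Step 3: flows [1->0,0->3,1->3,2->3] -> levels [8 7 8 10]
Step 4: flows [0->1,3->0,3->1,3->2] -> levels [8 9 9 7]
  -> period-2 cycle: step 4 state = step 2 state; never stabilizes
  -> state at step 30: (30-2) mod 2 = 0, same as step 2 -> [8 9 9 7]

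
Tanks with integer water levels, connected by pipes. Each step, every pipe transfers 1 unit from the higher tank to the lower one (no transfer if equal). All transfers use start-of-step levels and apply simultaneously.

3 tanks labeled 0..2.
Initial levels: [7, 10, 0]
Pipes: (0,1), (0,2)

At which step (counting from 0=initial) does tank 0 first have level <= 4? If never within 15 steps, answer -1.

Answer: -1

Derivation:
Step 1: flows [1->0,0->2] -> levels [7 9 1]
Step 2: flows [1->0,0->2] -> levels [7 8 2]
Step 3: flows [1->0,0->2] -> levels [7 7 3]
Step 4: flows [0=1,0->2] -> levels [6 7 4]
Step 5: flows [1->0,0->2] -> levels [6 6 5]
Step 6: flows [0=1,0->2] -> levels [5 6 6]
Step 7: flows [1->0,2->0] -> levels [7 5 5]
Step 8: flows [0->1,0->2] -> levels [5 6 6]
  -> period-2 cycle (repeats step 6); tank 0 never drops to <=4
Tank 0 never reaches <=4 within 15 steps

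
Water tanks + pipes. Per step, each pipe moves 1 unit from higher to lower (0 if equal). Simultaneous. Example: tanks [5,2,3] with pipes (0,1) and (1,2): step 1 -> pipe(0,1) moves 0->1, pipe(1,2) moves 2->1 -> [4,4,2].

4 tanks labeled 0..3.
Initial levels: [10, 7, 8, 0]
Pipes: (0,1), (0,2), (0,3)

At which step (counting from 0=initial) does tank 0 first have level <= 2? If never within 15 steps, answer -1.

Answer: -1

Derivation:
Step 1: flows [0->1,0->2,0->3] -> levels [7 8 9 1]
Step 2: flows [1->0,2->0,0->3] -> levels [8 7 8 2]
Step 3: flows [0->1,0=2,0->3] -> levels [6 8 8 3]
Step 4: flows [1->0,2->0,0->3] -> levels [7 7 7 4]
Step 5: flows [0=1,0=2,0->3] -> levels [6 7 7 5]
Step 6: flows [1->0,2->0,0->3] -> levels [7 6 6 6]
Step 7: flows [0->1,0->2,0->3] -> levels [4 7 7 7]
Step 8: flows [1->0,2->0,3->0] -> levels [7 6 6 6]
  -> period-2 cycle (repeats step 6); tank 0 never drops to <=2
Tank 0 never reaches <=2 within 15 steps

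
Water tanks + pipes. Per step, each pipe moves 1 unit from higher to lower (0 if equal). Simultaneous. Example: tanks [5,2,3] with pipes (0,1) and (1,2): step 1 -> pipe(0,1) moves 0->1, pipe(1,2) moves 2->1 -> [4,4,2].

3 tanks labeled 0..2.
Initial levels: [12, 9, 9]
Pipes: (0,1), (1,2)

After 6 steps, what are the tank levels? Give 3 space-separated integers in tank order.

Answer: 10 10 10

Derivation:
Step 1: flows [0->1,1=2] -> levels [11 10 9]
Step 2: flows [0->1,1->2] -> levels [10 10 10]
Step 3: flows [0=1,1=2] -> levels [10 10 10]
  -> stable; steps 4..6 unchanged -> [10 10 10]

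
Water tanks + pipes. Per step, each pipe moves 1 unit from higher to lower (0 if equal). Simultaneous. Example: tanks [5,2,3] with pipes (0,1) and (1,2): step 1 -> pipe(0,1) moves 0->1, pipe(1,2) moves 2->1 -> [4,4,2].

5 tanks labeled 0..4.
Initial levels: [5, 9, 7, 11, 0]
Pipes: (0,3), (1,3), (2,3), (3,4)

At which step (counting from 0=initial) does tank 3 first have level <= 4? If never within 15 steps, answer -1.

Step 1: flows [3->0,3->1,3->2,3->4] -> levels [6 10 8 7 1]
Step 2: flows [3->0,1->3,2->3,3->4] -> levels [7 9 7 7 2]
Step 3: flows [0=3,1->3,2=3,3->4] -> levels [7 8 7 7 3]
Step 4: flows [0=3,1->3,2=3,3->4] -> levels [7 7 7 7 4]
Step 5: flows [0=3,1=3,2=3,3->4] -> levels [7 7 7 6 5]
Step 6: flows [0->3,1->3,2->3,3->4] -> levels [6 6 6 8 6]
Step 7: flows [3->0,3->1,3->2,3->4] -> levels [7 7 7 4 7]
Tank 3 first reaches <=4 at step 7

Answer: 7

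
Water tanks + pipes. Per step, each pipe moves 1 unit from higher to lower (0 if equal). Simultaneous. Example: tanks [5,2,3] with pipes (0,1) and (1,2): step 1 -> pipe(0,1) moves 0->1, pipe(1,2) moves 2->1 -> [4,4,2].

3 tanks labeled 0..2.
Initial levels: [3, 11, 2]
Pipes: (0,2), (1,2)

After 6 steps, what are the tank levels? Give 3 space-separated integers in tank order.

Answer: 5 5 6

Derivation:
Step 1: flows [0->2,1->2] -> levels [2 10 4]
Step 2: flows [2->0,1->2] -> levels [3 9 4]
Step 3: flows [2->0,1->2] -> levels [4 8 4]
Step 4: flows [0=2,1->2] -> levels [4 7 5]
Step 5: flows [2->0,1->2] -> levels [5 6 5]
Step 6: flows [0=2,1->2] -> levels [5 5 6]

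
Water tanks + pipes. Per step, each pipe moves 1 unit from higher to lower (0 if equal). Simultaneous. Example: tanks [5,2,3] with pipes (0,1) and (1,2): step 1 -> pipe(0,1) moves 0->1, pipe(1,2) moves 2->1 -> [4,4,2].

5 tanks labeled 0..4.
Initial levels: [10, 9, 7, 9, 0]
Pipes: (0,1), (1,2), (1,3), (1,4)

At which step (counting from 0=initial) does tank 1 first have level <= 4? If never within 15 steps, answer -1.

Step 1: flows [0->1,1->2,1=3,1->4] -> levels [9 8 8 9 1]
Step 2: flows [0->1,1=2,3->1,1->4] -> levels [8 9 8 8 2]
Step 3: flows [1->0,1->2,1->3,1->4] -> levels [9 5 9 9 3]
Step 4: flows [0->1,2->1,3->1,1->4] -> levels [8 7 8 8 4]
Step 5: flows [0->1,2->1,3->1,1->4] -> levels [7 9 7 7 5]
Step 6: flows [1->0,1->2,1->3,1->4] -> levels [8 5 8 8 6]
Step 7: flows [0->1,2->1,3->1,4->1] -> levels [7 9 7 7 5]
  -> period-2 cycle (repeats step 5); tank 1 never drops to <=4
Tank 1 never reaches <=4 within 15 steps

Answer: -1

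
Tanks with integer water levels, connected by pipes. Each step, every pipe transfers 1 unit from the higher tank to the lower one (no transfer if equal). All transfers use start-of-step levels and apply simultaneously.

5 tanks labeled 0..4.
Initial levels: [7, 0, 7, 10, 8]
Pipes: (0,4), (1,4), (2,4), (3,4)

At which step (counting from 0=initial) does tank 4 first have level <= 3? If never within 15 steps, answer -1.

Step 1: flows [4->0,4->1,4->2,3->4] -> levels [8 1 8 9 6]
Step 2: flows [0->4,4->1,2->4,3->4] -> levels [7 2 7 8 8]
Step 3: flows [4->0,4->1,4->2,3=4] -> levels [8 3 8 8 5]
Step 4: flows [0->4,4->1,2->4,3->4] -> levels [7 4 7 7 7]
Step 5: flows [0=4,4->1,2=4,3=4] -> levels [7 5 7 7 6]
Step 6: flows [0->4,4->1,2->4,3->4] -> levels [6 6 6 6 8]
Step 7: flows [4->0,4->1,4->2,4->3] -> levels [7 7 7 7 4]
Step 8: flows [0->4,1->4,2->4,3->4] -> levels [6 6 6 6 8]
  -> period-2 cycle (repeats step 6); tank 4 never drops to <=3
Tank 4 never reaches <=3 within 15 steps

Answer: -1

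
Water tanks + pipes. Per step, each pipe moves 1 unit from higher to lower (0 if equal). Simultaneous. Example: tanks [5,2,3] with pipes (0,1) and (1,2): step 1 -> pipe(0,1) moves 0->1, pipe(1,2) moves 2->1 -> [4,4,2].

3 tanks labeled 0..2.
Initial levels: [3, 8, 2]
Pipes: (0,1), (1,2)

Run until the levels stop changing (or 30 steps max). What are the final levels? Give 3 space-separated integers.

Step 1: flows [1->0,1->2] -> levels [4 6 3]
Step 2: flows [1->0,1->2] -> levels [5 4 4]
Step 3: flows [0->1,1=2] -> levels [4 5 4]
Step 4: flows [1->0,1->2] -> levels [5 3 5]
Step 5: flows [0->1,2->1] -> levels [4 5 4]
  -> period-2 cycle: step 5 state = step 3 state; never stabilizes
  -> state at step 30: (30-3) mod 2 = 1, same as step 4 -> [5 3 5]

Answer: 5 3 5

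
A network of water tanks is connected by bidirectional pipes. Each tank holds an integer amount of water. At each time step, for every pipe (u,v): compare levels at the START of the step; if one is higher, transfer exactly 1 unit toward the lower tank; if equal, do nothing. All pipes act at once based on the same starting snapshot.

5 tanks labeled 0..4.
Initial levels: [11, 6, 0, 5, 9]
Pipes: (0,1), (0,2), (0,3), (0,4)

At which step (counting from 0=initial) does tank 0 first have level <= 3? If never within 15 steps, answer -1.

Step 1: flows [0->1,0->2,0->3,0->4] -> levels [7 7 1 6 10]
Step 2: flows [0=1,0->2,0->3,4->0] -> levels [6 7 2 7 9]
Step 3: flows [1->0,0->2,3->0,4->0] -> levels [8 6 3 6 8]
Step 4: flows [0->1,0->2,0->3,0=4] -> levels [5 7 4 7 8]
Step 5: flows [1->0,0->2,3->0,4->0] -> levels [7 6 5 6 7]
Step 6: flows [0->1,0->2,0->3,0=4] -> levels [4 7 6 7 7]
Step 7: flows [1->0,2->0,3->0,4->0] -> levels [8 6 5 6 6]
Step 8: flows [0->1,0->2,0->3,0->4] -> levels [4 7 6 7 7]
  -> period-2 cycle (repeats step 6); tank 0 never drops to <=3
Tank 0 never reaches <=3 within 15 steps

Answer: -1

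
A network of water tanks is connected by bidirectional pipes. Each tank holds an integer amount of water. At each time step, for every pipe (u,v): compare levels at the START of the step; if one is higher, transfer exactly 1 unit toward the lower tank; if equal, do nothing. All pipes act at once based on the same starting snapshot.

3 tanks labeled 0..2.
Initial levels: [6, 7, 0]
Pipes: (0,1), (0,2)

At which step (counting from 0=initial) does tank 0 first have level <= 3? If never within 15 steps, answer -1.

Answer: 6

Derivation:
Step 1: flows [1->0,0->2] -> levels [6 6 1]
Step 2: flows [0=1,0->2] -> levels [5 6 2]
Step 3: flows [1->0,0->2] -> levels [5 5 3]
Step 4: flows [0=1,0->2] -> levels [4 5 4]
Step 5: flows [1->0,0=2] -> levels [5 4 4]
Step 6: flows [0->1,0->2] -> levels [3 5 5]
Tank 0 first reaches <=3 at step 6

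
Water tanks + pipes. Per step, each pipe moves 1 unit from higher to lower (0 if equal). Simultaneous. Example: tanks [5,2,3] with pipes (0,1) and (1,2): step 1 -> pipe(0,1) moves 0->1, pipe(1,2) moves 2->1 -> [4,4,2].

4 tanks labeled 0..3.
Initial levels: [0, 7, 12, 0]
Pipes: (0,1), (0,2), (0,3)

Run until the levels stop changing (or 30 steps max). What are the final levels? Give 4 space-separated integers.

Step 1: flows [1->0,2->0,0=3] -> levels [2 6 11 0]
Step 2: flows [1->0,2->0,0->3] -> levels [3 5 10 1]
Step 3: flows [1->0,2->0,0->3] -> levels [4 4 9 2]
Step 4: flows [0=1,2->0,0->3] -> levels [4 4 8 3]
Step 5: flows [0=1,2->0,0->3] -> levels [4 4 7 4]
Step 6: flows [0=1,2->0,0=3] -> levels [5 4 6 4]
Step 7: flows [0->1,2->0,0->3] -> levels [4 5 5 5]
Step 8: flows [1->0,2->0,3->0] -> levels [7 4 4 4]
Step 9: flows [0->1,0->2,0->3] -> levels [4 5 5 5]
  -> period-2 cycle: step 9 state = step 7 state; never stabilizes
  -> state at step 30: (30-7) mod 2 = 1, same as step 8 -> [7 4 4 4]

Answer: 7 4 4 4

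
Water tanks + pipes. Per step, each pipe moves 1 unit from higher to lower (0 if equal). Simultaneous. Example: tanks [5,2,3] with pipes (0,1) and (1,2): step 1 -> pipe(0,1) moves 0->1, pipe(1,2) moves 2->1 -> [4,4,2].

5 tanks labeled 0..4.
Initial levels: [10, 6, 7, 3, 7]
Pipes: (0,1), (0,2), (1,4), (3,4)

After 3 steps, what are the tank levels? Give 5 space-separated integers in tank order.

Answer: 7 7 8 5 6

Derivation:
Step 1: flows [0->1,0->2,4->1,4->3] -> levels [8 8 8 4 5]
Step 2: flows [0=1,0=2,1->4,4->3] -> levels [8 7 8 5 5]
Step 3: flows [0->1,0=2,1->4,3=4] -> levels [7 7 8 5 6]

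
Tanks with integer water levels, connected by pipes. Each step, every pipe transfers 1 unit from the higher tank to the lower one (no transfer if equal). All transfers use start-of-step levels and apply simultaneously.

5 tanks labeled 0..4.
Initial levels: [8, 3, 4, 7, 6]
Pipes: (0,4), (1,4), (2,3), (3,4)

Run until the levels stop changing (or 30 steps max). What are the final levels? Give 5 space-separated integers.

Answer: 7 6 5 6 4

Derivation:
Step 1: flows [0->4,4->1,3->2,3->4] -> levels [7 4 5 5 7]
Step 2: flows [0=4,4->1,2=3,4->3] -> levels [7 5 5 6 5]
Step 3: flows [0->4,1=4,3->2,3->4] -> levels [6 5 6 4 7]
Step 4: flows [4->0,4->1,2->3,4->3] -> levels [7 6 5 6 4]
Step 5: flows [0->4,1->4,3->2,3->4] -> levels [6 5 6 4 7]
  -> period-2 cycle: step 5 state = step 3 state; never stabilizes
  -> state at step 30: (30-3) mod 2 = 1, same as step 4 -> [7 6 5 6 4]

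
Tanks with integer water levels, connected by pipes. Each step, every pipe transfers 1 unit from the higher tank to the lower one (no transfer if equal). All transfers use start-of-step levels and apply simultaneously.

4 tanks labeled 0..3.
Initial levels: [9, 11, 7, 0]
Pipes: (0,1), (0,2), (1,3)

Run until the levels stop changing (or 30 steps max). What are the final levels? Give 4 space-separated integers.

Step 1: flows [1->0,0->2,1->3] -> levels [9 9 8 1]
Step 2: flows [0=1,0->2,1->3] -> levels [8 8 9 2]
Step 3: flows [0=1,2->0,1->3] -> levels [9 7 8 3]
Step 4: flows [0->1,0->2,1->3] -> levels [7 7 9 4]
Step 5: flows [0=1,2->0,1->3] -> levels [8 6 8 5]
Step 6: flows [0->1,0=2,1->3] -> levels [7 6 8 6]
Step 7: flows [0->1,2->0,1=3] -> levels [7 7 7 6]
Step 8: flows [0=1,0=2,1->3] -> levels [7 6 7 7]
Step 9: flows [0->1,0=2,3->1] -> levels [6 8 7 6]
Step 10: flows [1->0,2->0,1->3] -> levels [8 6 6 7]
Step 11: flows [0->1,0->2,3->1] -> levels [6 8 7 6]
  -> period-2 cycle: step 11 state = step 9 state; never stabilizes
  -> state at step 30: (30-9) mod 2 = 1, same as step 10 -> [8 6 6 7]

Answer: 8 6 6 7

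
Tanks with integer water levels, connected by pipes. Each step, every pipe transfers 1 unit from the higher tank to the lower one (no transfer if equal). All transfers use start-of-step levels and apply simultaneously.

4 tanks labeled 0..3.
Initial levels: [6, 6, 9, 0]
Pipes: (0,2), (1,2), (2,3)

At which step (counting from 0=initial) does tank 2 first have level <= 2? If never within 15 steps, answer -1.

Answer: -1

Derivation:
Step 1: flows [2->0,2->1,2->3] -> levels [7 7 6 1]
Step 2: flows [0->2,1->2,2->3] -> levels [6 6 7 2]
Step 3: flows [2->0,2->1,2->3] -> levels [7 7 4 3]
Step 4: flows [0->2,1->2,2->3] -> levels [6 6 5 4]
Step 5: flows [0->2,1->2,2->3] -> levels [5 5 6 5]
Step 6: flows [2->0,2->1,2->3] -> levels [6 6 3 6]
Step 7: flows [0->2,1->2,3->2] -> levels [5 5 6 5]
  -> period-2 cycle (repeats step 5); tank 2 never drops to <=2
Tank 2 never reaches <=2 within 15 steps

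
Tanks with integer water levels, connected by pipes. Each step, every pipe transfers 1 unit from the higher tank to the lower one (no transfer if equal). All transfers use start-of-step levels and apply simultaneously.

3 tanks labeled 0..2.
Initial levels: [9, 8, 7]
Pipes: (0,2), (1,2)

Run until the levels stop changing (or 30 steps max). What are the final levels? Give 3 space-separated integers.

Answer: 9 8 7

Derivation:
Step 1: flows [0->2,1->2] -> levels [8 7 9]
Step 2: flows [2->0,2->1] -> levels [9 8 7]
  -> period-2 cycle: step 2 state = step 0 state; never stabilizes
  -> state at step 30: (30-0) mod 2 = 0, same as step 0 -> [9 8 7]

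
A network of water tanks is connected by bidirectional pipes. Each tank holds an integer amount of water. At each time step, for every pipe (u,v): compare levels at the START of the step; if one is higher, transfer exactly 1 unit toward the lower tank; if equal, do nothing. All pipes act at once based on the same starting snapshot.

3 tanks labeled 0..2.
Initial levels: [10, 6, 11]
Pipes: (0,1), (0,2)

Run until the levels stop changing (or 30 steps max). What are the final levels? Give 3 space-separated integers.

Step 1: flows [0->1,2->0] -> levels [10 7 10]
Step 2: flows [0->1,0=2] -> levels [9 8 10]
Step 3: flows [0->1,2->0] -> levels [9 9 9]
Step 4: flows [0=1,0=2] -> levels [9 9 9]
  -> stable (no change)

Answer: 9 9 9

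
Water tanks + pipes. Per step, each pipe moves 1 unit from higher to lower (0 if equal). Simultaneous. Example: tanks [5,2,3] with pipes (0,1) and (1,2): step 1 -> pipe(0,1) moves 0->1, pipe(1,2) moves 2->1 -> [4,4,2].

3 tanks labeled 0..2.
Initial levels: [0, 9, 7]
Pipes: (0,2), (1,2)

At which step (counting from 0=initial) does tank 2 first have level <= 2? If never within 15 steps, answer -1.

Step 1: flows [2->0,1->2] -> levels [1 8 7]
Step 2: flows [2->0,1->2] -> levels [2 7 7]
Step 3: flows [2->0,1=2] -> levels [3 7 6]
Step 4: flows [2->0,1->2] -> levels [4 6 6]
Step 5: flows [2->0,1=2] -> levels [5 6 5]
Step 6: flows [0=2,1->2] -> levels [5 5 6]
Step 7: flows [2->0,2->1] -> levels [6 6 4]
Step 8: flows [0->2,1->2] -> levels [5 5 6]
  -> period-2 cycle (repeats step 6); tank 2 never drops to <=2
Tank 2 never reaches <=2 within 15 steps

Answer: -1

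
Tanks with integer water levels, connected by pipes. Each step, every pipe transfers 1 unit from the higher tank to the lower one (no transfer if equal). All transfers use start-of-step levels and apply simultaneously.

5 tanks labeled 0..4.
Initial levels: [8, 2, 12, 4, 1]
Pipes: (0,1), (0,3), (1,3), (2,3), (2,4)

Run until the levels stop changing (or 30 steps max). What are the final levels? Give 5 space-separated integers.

Answer: 6 6 6 4 5

Derivation:
Step 1: flows [0->1,0->3,3->1,2->3,2->4] -> levels [6 4 10 5 2]
Step 2: flows [0->1,0->3,3->1,2->3,2->4] -> levels [4 6 8 6 3]
Step 3: flows [1->0,3->0,1=3,2->3,2->4] -> levels [6 5 6 6 4]
Step 4: flows [0->1,0=3,3->1,2=3,2->4] -> levels [5 7 5 5 5]
Step 5: flows [1->0,0=3,1->3,2=3,2=4] -> levels [6 5 5 6 5]
Step 6: flows [0->1,0=3,3->1,3->2,2=4] -> levels [5 7 6 4 5]
Step 7: flows [1->0,0->3,1->3,2->3,2->4] -> levels [5 5 4 7 6]
Step 8: flows [0=1,3->0,3->1,3->2,4->2] -> levels [6 6 6 4 5]
Step 9: flows [0=1,0->3,1->3,2->3,2->4] -> levels [5 5 4 7 6]
  -> period-2 cycle: step 9 state = step 7 state; never stabilizes
  -> state at step 30: (30-7) mod 2 = 1, same as step 8 -> [6 6 6 4 5]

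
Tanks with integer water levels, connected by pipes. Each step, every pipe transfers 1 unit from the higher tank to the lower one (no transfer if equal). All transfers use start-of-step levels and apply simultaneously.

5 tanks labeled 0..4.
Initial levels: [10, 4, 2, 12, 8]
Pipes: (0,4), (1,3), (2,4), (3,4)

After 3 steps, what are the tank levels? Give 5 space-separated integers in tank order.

Step 1: flows [0->4,3->1,4->2,3->4] -> levels [9 5 3 10 9]
Step 2: flows [0=4,3->1,4->2,3->4] -> levels [9 6 4 8 9]
Step 3: flows [0=4,3->1,4->2,4->3] -> levels [9 7 5 8 7]

Answer: 9 7 5 8 7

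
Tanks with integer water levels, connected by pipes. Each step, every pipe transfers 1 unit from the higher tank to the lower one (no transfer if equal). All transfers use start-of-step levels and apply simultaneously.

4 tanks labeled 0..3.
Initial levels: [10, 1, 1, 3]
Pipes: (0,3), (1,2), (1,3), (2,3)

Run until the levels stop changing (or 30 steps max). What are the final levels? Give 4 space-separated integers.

Answer: 4 4 4 3

Derivation:
Step 1: flows [0->3,1=2,3->1,3->2] -> levels [9 2 2 2]
Step 2: flows [0->3,1=2,1=3,2=3] -> levels [8 2 2 3]
Step 3: flows [0->3,1=2,3->1,3->2] -> levels [7 3 3 2]
Step 4: flows [0->3,1=2,1->3,2->3] -> levels [6 2 2 5]
Step 5: flows [0->3,1=2,3->1,3->2] -> levels [5 3 3 4]
Step 6: flows [0->3,1=2,3->1,3->2] -> levels [4 4 4 3]
Step 7: flows [0->3,1=2,1->3,2->3] -> levels [3 3 3 6]
Step 8: flows [3->0,1=2,3->1,3->2] -> levels [4 4 4 3]
  -> period-2 cycle: step 8 state = step 6 state; never stabilizes
  -> state at step 30: (30-6) mod 2 = 0, same as step 6 -> [4 4 4 3]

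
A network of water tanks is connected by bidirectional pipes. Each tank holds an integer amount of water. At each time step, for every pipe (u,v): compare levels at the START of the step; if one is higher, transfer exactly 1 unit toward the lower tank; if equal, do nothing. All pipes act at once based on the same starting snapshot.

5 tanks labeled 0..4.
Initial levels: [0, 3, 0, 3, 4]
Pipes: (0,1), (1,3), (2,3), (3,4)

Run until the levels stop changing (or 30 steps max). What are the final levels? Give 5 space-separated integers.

Answer: 1 3 2 1 3

Derivation:
Step 1: flows [1->0,1=3,3->2,4->3] -> levels [1 2 1 3 3]
Step 2: flows [1->0,3->1,3->2,3=4] -> levels [2 2 2 1 3]
Step 3: flows [0=1,1->3,2->3,4->3] -> levels [2 1 1 4 2]
Step 4: flows [0->1,3->1,3->2,3->4] -> levels [1 3 2 1 3]
Step 5: flows [1->0,1->3,2->3,4->3] -> levels [2 1 1 4 2]
  -> period-2 cycle: step 5 state = step 3 state; never stabilizes
  -> state at step 30: (30-3) mod 2 = 1, same as step 4 -> [1 3 2 1 3]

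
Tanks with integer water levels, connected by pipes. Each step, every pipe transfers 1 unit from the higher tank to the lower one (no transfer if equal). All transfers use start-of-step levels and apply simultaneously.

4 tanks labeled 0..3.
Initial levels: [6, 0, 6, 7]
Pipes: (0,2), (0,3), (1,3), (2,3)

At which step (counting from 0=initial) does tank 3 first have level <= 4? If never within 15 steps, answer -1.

Step 1: flows [0=2,3->0,3->1,3->2] -> levels [7 1 7 4]
Tank 3 first reaches <=4 at step 1

Answer: 1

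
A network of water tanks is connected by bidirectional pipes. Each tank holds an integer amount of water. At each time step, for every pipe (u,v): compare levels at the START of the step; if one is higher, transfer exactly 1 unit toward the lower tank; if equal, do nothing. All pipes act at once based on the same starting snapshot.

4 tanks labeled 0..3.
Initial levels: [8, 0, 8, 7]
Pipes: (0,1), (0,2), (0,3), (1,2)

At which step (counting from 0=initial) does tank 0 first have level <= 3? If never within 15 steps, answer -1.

Step 1: flows [0->1,0=2,0->3,2->1] -> levels [6 2 7 8]
Step 2: flows [0->1,2->0,3->0,2->1] -> levels [7 4 5 7]
Step 3: flows [0->1,0->2,0=3,2->1] -> levels [5 6 5 7]
Step 4: flows [1->0,0=2,3->0,1->2] -> levels [7 4 6 6]
Step 5: flows [0->1,0->2,0->3,2->1] -> levels [4 6 6 7]
Step 6: flows [1->0,2->0,3->0,1=2] -> levels [7 5 5 6]
Step 7: flows [0->1,0->2,0->3,1=2] -> levels [4 6 6 7]
  -> period-2 cycle (repeats step 5); tank 0 never drops to <=3
Tank 0 never reaches <=3 within 15 steps

Answer: -1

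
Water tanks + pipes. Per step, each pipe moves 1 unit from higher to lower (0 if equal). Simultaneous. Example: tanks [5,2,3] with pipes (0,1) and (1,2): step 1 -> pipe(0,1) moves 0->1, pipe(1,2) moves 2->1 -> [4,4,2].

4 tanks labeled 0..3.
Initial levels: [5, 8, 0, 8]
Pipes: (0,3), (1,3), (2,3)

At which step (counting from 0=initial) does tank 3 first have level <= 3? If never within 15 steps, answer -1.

Answer: 6

Derivation:
Step 1: flows [3->0,1=3,3->2] -> levels [6 8 1 6]
Step 2: flows [0=3,1->3,3->2] -> levels [6 7 2 6]
Step 3: flows [0=3,1->3,3->2] -> levels [6 6 3 6]
Step 4: flows [0=3,1=3,3->2] -> levels [6 6 4 5]
Step 5: flows [0->3,1->3,3->2] -> levels [5 5 5 6]
Step 6: flows [3->0,3->1,3->2] -> levels [6 6 6 3]
Tank 3 first reaches <=3 at step 6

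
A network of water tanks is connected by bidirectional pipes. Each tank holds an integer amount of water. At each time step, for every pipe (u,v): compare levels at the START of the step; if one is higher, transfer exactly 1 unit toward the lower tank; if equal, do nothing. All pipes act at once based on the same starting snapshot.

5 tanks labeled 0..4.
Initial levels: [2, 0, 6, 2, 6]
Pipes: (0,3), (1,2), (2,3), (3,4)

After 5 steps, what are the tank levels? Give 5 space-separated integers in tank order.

Answer: 4 2 4 2 4

Derivation:
Step 1: flows [0=3,2->1,2->3,4->3] -> levels [2 1 4 4 5]
Step 2: flows [3->0,2->1,2=3,4->3] -> levels [3 2 3 4 4]
Step 3: flows [3->0,2->1,3->2,3=4] -> levels [4 3 3 2 4]
Step 4: flows [0->3,1=2,2->3,4->3] -> levels [3 3 2 5 3]
Step 5: flows [3->0,1->2,3->2,3->4] -> levels [4 2 4 2 4]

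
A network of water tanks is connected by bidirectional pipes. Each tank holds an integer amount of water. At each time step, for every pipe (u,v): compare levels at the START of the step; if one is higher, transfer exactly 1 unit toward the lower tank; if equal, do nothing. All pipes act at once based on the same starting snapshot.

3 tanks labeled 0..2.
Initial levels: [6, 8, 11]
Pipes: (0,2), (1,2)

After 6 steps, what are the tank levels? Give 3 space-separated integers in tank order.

Step 1: flows [2->0,2->1] -> levels [7 9 9]
Step 2: flows [2->0,1=2] -> levels [8 9 8]
Step 3: flows [0=2,1->2] -> levels [8 8 9]
Step 4: flows [2->0,2->1] -> levels [9 9 7]
Step 5: flows [0->2,1->2] -> levels [8 8 9]
  -> period-2 cycle: step 5 state = step 3 state
  -> state at step 6: (6-3) mod 2 = 1, same as step 4 -> [9 9 7]

Answer: 9 9 7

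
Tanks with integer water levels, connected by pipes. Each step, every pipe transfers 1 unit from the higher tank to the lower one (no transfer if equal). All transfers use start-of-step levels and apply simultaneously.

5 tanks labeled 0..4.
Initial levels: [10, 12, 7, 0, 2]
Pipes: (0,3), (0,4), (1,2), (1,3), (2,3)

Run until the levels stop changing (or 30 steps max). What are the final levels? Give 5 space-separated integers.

Step 1: flows [0->3,0->4,1->2,1->3,2->3] -> levels [8 10 7 3 3]
Step 2: flows [0->3,0->4,1->2,1->3,2->3] -> levels [6 8 7 6 4]
Step 3: flows [0=3,0->4,1->2,1->3,2->3] -> levels [5 6 7 8 5]
Step 4: flows [3->0,0=4,2->1,3->1,3->2] -> levels [6 8 7 5 5]
Step 5: flows [0->3,0->4,1->2,1->3,2->3] -> levels [4 6 7 8 6]
Step 6: flows [3->0,4->0,2->1,3->1,3->2] -> levels [6 8 7 5 5]
  -> period-2 cycle: step 6 state = step 4 state; never stabilizes
  -> state at step 30: (30-4) mod 2 = 0, same as step 4 -> [6 8 7 5 5]

Answer: 6 8 7 5 5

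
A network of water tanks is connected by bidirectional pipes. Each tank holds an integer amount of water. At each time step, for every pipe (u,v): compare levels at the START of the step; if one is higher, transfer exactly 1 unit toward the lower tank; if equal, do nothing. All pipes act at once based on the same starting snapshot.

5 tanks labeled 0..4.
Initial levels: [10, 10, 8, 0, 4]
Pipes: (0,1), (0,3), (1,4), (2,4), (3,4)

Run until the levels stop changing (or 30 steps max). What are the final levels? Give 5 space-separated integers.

Step 1: flows [0=1,0->3,1->4,2->4,4->3] -> levels [9 9 7 2 5]
Step 2: flows [0=1,0->3,1->4,2->4,4->3] -> levels [8 8 6 4 6]
Step 3: flows [0=1,0->3,1->4,2=4,4->3] -> levels [7 7 6 6 6]
Step 4: flows [0=1,0->3,1->4,2=4,3=4] -> levels [6 6 6 7 7]
Step 5: flows [0=1,3->0,4->1,4->2,3=4] -> levels [7 7 7 6 5]
Step 6: flows [0=1,0->3,1->4,2->4,3->4] -> levels [6 6 6 6 8]
Step 7: flows [0=1,0=3,4->1,4->2,4->3] -> levels [6 7 7 7 5]
Step 8: flows [1->0,3->0,1->4,2->4,3->4] -> levels [8 5 6 5 8]
Step 9: flows [0->1,0->3,4->1,4->2,4->3] -> levels [6 7 7 7 5]
  -> period-2 cycle: step 9 state = step 7 state; never stabilizes
  -> state at step 30: (30-7) mod 2 = 1, same as step 8 -> [8 5 6 5 8]

Answer: 8 5 6 5 8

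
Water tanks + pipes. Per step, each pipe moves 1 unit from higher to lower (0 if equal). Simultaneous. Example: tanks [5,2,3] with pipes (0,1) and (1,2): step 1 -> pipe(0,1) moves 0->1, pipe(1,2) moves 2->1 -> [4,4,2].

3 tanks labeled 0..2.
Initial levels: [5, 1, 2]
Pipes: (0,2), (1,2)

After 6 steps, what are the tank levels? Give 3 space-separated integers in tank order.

Step 1: flows [0->2,2->1] -> levels [4 2 2]
Step 2: flows [0->2,1=2] -> levels [3 2 3]
Step 3: flows [0=2,2->1] -> levels [3 3 2]
Step 4: flows [0->2,1->2] -> levels [2 2 4]
Step 5: flows [2->0,2->1] -> levels [3 3 2]
  -> period-2 cycle: step 5 state = step 3 state
  -> state at step 6: (6-3) mod 2 = 1, same as step 4 -> [2 2 4]

Answer: 2 2 4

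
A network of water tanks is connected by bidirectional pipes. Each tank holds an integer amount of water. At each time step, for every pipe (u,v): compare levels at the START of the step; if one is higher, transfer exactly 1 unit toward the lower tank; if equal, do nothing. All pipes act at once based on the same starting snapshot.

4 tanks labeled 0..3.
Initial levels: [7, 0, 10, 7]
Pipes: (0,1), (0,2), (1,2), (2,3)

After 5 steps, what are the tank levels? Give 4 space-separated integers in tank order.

Step 1: flows [0->1,2->0,2->1,2->3] -> levels [7 2 7 8]
Step 2: flows [0->1,0=2,2->1,3->2] -> levels [6 4 7 7]
Step 3: flows [0->1,2->0,2->1,2=3] -> levels [6 6 5 7]
Step 4: flows [0=1,0->2,1->2,3->2] -> levels [5 5 8 6]
Step 5: flows [0=1,2->0,2->1,2->3] -> levels [6 6 5 7]

Answer: 6 6 5 7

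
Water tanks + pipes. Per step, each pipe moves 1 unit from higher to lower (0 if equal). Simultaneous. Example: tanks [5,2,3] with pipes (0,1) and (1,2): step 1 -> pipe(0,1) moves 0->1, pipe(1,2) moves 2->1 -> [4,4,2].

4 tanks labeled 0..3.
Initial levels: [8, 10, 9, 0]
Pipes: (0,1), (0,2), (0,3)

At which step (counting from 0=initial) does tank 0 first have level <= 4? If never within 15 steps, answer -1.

Answer: -1

Derivation:
Step 1: flows [1->0,2->0,0->3] -> levels [9 9 8 1]
Step 2: flows [0=1,0->2,0->3] -> levels [7 9 9 2]
Step 3: flows [1->0,2->0,0->3] -> levels [8 8 8 3]
Step 4: flows [0=1,0=2,0->3] -> levels [7 8 8 4]
Step 5: flows [1->0,2->0,0->3] -> levels [8 7 7 5]
Step 6: flows [0->1,0->2,0->3] -> levels [5 8 8 6]
Step 7: flows [1->0,2->0,3->0] -> levels [8 7 7 5]
  -> period-2 cycle (repeats step 5); tank 0 never drops to <=4
Tank 0 never reaches <=4 within 15 steps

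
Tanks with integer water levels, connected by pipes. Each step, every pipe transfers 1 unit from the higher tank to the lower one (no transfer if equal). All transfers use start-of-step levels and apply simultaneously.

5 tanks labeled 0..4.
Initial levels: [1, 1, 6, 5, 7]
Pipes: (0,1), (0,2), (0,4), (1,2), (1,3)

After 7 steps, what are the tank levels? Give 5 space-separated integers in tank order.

Answer: 4 3 5 4 4

Derivation:
Step 1: flows [0=1,2->0,4->0,2->1,3->1] -> levels [3 3 4 4 6]
Step 2: flows [0=1,2->0,4->0,2->1,3->1] -> levels [5 5 2 3 5]
Step 3: flows [0=1,0->2,0=4,1->2,1->3] -> levels [4 3 4 4 5]
Step 4: flows [0->1,0=2,4->0,2->1,3->1] -> levels [4 6 3 3 4]
Step 5: flows [1->0,0->2,0=4,1->2,1->3] -> levels [4 3 5 4 4]
Step 6: flows [0->1,2->0,0=4,2->1,3->1] -> levels [4 6 3 3 4]
  -> period-2 cycle: step 6 state = step 4 state
  -> state at step 7: (7-4) mod 2 = 1, same as step 5 -> [4 3 5 4 4]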